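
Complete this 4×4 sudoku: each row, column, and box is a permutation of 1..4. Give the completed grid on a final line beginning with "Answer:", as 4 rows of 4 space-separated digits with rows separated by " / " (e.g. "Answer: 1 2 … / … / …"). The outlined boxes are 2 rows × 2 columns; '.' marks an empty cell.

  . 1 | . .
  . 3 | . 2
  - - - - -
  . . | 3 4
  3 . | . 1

Step 1. [r1c3∈{4}] only 4 remains possible at r1c3, so r1c3=4.
Step 2. [r3c2∈{2}] r3c2 is down to just 2 ⇒ r3c2=2.
Step 3. [r1c1∈{2}] only 2 remains possible at r1c1. So r1c1=2.
Step 4. [r4c3∈{2}] r4c3 has the single candidate 2 ⇒ r4c3=2.
Step 5. [r1c4∈{3}] r1c4 has the single candidate 3. So r1c4=3.
Step 6. [r2c1∈{4}] r2c1 has the single candidate 4 ⇒ r2c1=4.
Step 7. [r4c2∈{4}] nothing but 4 survives at r4c2. So r4c2=4.
Step 8. [r3c1∈{1}] nothing but 1 survives at r3c1 ⇒ r3c1=1.
Step 9. [r2c3∈{1}] r2c3 is down to just 1. So r2c3=1.

Answer: 2 1 4 3 / 4 3 1 2 / 1 2 3 4 / 3 4 2 1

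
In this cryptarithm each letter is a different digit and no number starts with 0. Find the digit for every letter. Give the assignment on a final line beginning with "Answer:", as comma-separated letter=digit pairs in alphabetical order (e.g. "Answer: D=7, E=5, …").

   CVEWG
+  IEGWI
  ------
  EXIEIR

Step 1. [col 1: G + I ≡ R (mod 10)] column 1 (G + I ≡ R (mod 10), carry-in 0) doesn't pin G yet; pick G=9 and continue ⇒ G=9.
Step 2. [col 1: G + I ≡ R (mod 10)] column 1 (G + I ≡ R (mod 10), carry-in 0) doesn't pin I yet; pick I=7 and continue, so I=7.
Step 3. [col 1: G + I ≡ R (mod 10)] in column 1 we have G+I≡R with carry-in 0; given G=9, I=7 and digits 7,9 already taken and all letters distinct, that pins R to 6 ⇒ R=6.
Step 4. [E] E is the leading digit of a 6-digit sum of two 5-digit numbers; the final carry is exactly 1, so E=1.
Step 5. [col 2: W + W ≡ I (mod 10)] W=8 is one option consistent with column 2 (W + W ≡ I (mod 10), carry-in 1) — take it, so W=8.
Step 6. [col 4: V + E ≡ I (mod 10)] in column 4 we have V+E≡I with carry-in 1; given E=1, I=7 and digits 1,6,7,8,9 already taken and all letters distinct, that pins V to 5. So V=5.
Step 7. [col 5: C + I ≡ X (mod 10)] column 5: given I=7, carry-in 0, and digits 1,5,6,7,8,9 already taken and all letters distinct, C+I≡X (mod 10) forces X=0, so X=0.
Step 8. [col 5: C + I ≡ X (mod 10)] from column 5 (I=7, X=0, carry-in 0, digits 0,1,5,6,7,8,9 already taken and all letters distinct): C must equal 3, so C=3.

Answer: C=3, E=1, G=9, I=7, R=6, V=5, W=8, X=0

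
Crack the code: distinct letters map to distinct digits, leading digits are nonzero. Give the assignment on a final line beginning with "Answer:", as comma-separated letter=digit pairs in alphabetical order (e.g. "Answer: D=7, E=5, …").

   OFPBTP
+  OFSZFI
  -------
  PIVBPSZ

Step 1. [col 1: P + I ≡ Z (mod 10)] no forcing yet in column 1 (carry-in 0); I=5 is free and consistent — try it ⇒ I=5.
Step 2. [col 1: P + I ≡ Z (mod 10)] no forcing yet in column 1 (carry-in 0); P=1 is free and consistent — try it. So P=1.
Step 3. [col 1: P + I ≡ Z (mod 10)] column 1: given P=1, I=5, carry-in 0, and digits 1,5 already taken and all letters distinct, P+I≡Z (mod 10) forces Z=6. So Z=6.
Step 4. [col 2: T + F ≡ S (mod 10)] column 2 (T + F ≡ S (mod 10), carry-in 0) doesn't pin T yet; pick T=3 and continue, so T=3.
Step 5. [col 2: T + F ≡ S (mod 10)] no forcing yet in column 2 (carry-in 0); F=9 is free and consistent — try it. So F=9.
Step 6. [col 2: T + F ≡ S (mod 10)] column 2: given T=3, F=9, carry-in 0, and digits 1,3,5,6,9 already taken and all letters distinct, T+F≡S (mod 10) forces S=2. So S=2.
Step 7. [col 3: B + Z ≡ P (mod 10)] column 3: given Z=6, P=1, carry-in 1, and digits 1,2,3,5,6,9 already taken and all letters distinct, B+Z≡P (mod 10) forces B=4 ⇒ B=4.
Step 8. [col 5: F + F ≡ V (mod 10)] in column 5 we have F+F≡V with carry-in 0; given F=9 and digits 1,2,3,4,5,6,9 already taken and all letters distinct, that pins V to 8, so V=8.
Step 9. [col 6: O + O ≡ I (mod 10)] column 6: given I=5, carry-in 1, and digits 1,2,3,4,5,6,8,9 already taken and all letters distinct, O+O≡I (mod 10) forces O=7, so O=7.

Answer: B=4, F=9, I=5, O=7, P=1, S=2, T=3, V=8, Z=6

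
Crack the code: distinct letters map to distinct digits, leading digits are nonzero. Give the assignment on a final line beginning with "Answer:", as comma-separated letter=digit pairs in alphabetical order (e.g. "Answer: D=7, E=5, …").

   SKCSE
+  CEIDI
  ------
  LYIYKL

Step 1. [col 1: E + I ≡ L (mod 10)] several values work for L in column 1 (E + I ≡ L (mod 10), carry-in 0); try L=1, so L=1.
Step 2. [col 1: E + I ≡ L (mod 10)] column 1 (E + I ≡ L (mod 10), carry-in 0) doesn't pin E yet; pick E=6 and continue ⇒ E=6.
Step 3. [col 1: E + I ≡ L (mod 10)] column 1: given E=6, L=1, carry-in 0, and digits 1,6 already taken and all letters distinct, E+I≡L (mod 10) forces I=5, so I=5.
Step 4. [col 2: S + D ≡ K (mod 10)] several values work for D in column 2 (S + D ≡ K (mod 10), carry-in 1); try D=3, so D=3.
Step 5. [col 2: S + D ≡ K (mod 10)] column 2 (S + D ≡ K (mod 10), carry-in 1) doesn't pin S yet; pick S=4 and continue. So S=4.
Step 6. [col 2: S + D ≡ K (mod 10)] column 2: given S=4, D=3, carry-in 1, and digits 1,3,4,5,6 already taken and all letters distinct, S+D≡K (mod 10) forces K=8. So K=8.
Step 7. [col 3: C + I ≡ Y (mod 10)] several values work for C in column 3 (C + I ≡ Y (mod 10), carry-in 0); try C=7 ⇒ C=7.
Step 8. [col 3: C + I ≡ Y (mod 10)] column 3 reads C+I+carry(0)=Y with C=7, I=5; with digits 1,3,4,5,6,7,8 already taken and all letters distinct, the only value for Y is 2, so Y=2.

Answer: C=7, D=3, E=6, I=5, K=8, L=1, S=4, Y=2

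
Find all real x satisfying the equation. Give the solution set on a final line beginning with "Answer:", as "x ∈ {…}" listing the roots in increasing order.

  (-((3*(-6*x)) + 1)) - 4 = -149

Step 1. [(-((3*(-6*x)) + 1)) - 4 = -149] add 4: x sits inside (… - 4). So sub: -((3*(-6*x)) + 1) = -145.
Step 2. [-((3*(-6*x)) + 1) = -145] flip signs both sides ⇒ neg: (3*(-6*x)) + 1 = 145.
Step 3. [(3*(-6*x)) + 1 = 145] 1 comes off first (subtract 1). So sub: 3*(-6*x) = 144.
Step 4. [3*(-6*x) = 144] LHS = 3·(…); ÷3 both sides. So div: -6*x = 48.
Step 5. [-6*x = 48] leading coefficient -6: divide by -6, so div: x = -8.

Answer: x ∈ {-8}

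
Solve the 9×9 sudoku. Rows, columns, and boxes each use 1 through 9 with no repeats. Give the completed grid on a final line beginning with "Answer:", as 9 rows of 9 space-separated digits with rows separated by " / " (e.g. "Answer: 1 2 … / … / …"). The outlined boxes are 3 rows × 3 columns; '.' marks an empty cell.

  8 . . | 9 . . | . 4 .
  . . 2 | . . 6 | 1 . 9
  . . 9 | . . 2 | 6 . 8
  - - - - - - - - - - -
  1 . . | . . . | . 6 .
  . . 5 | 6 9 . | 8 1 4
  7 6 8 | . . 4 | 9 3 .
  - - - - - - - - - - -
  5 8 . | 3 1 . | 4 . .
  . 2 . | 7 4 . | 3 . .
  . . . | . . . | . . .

Step 1. [r5c2∈{3}] nothing but 3 survives at r5c2. So r5c2=3.
Step 2. [r1c9∈{2,3,5,7}] col 9 places 3 nowhere but r1c9, so r1c9=3.
Step 3. [r9c5∈{2,5,6,8}] in col 5, 6 fits only at r9c5. So r9c5=6.
Step 4. [r9c4∈{2,5,8}] across box 8, 2 lands solely at r9c4, so r9c4=2.
Step 5. [r1c6∈{1,5,7}] across col 6, 1 lands solely at r1c6, so r1c6=1.
Step 6. [r4c6∈{3,5,7,8}] 3 has one home in col 6: r4c6, so r4c6=3.
Step 7. [r3c2∈{1,4,5,7}] across row 3, 1 lands solely at r3c2 ⇒ r3c2=1.
Step 8. [r9c3∈{1,3,4,7}] across col 3, 3 lands solely at r9c3, so r9c3=3.
Step 9. [r8c1∈{6,9}] across col 1, 6 lands solely at r8c1. So r8c1=6.
Step 10. [r7c3∈{7}] nothing but 7 survives at r7c3, so r7c3=7.
Step 11. [r9c1∈{4,9}] in col 1, 9 fits only at r9c1, so r9c1=9.
Step 12. [r1c7∈{2,5,7}] 2 has one home in row 1: r1c7. So r1c7=2.
Step 13. [r9c9∈{1,5,7}] r9c9 is the only open cell in row 9 admitting 1, so r9c9=1.
Step 14. [r8c9∈{5}] nothing but 5 survives at r8c9, so r8c9=5.
Step 15. [r6c9∈{2}] r6c9 has the single candidate 2. So r6c9=2.
Step 16. [r6c5∈{5}] only 5 remains possible at r6c5, so r6c5=5.
Step 17. [r1c5∈{7}] r1c5 has the single candidate 7, so r1c5=7.
Step 18. [r3c8∈{5,7}] in row 3, 7 fits only at r3c8 ⇒ r3c8=7.
Step 19. [r3c4∈{4,5}] 5 has one home in row 3: r3c4, so r3c4=5.
Step 20. [r2c4∈{4,8}] r2c4 is the only open cell in col 4 admitting 4, so r2c4=4.
Step 21. [r3c5∈{3}] r3c5's peers cover all but 3 ⇒ r3c5=3.
Step 22. [r9c8∈{8}] nothing but 8 survives at r9c8. So r9c8=8.
Step 23. [r7c6∈{9}] r7c6 has the single candidate 9. So r7c6=9.
Step 24. [r4c5∈{2,8}] r4c5 is the only open cell in row 4 admitting 2 ⇒ r4c5=2.
Step 25. [r9c7∈{7}] only 7 remains possible at r9c7, so r9c7=7.
Step 26. [r2c2∈{5,7}] across row 2, 7 lands solely at r2c2 ⇒ r2c2=7.
Step 27. [r4c2∈{4,9}] 9 has one home in row 4: r4c2. So r4c2=9.
Step 28. [r6c4∈{1}] r6c4 is down to just 1. So r6c4=1.
Step 29. [r3c1∈{4}] only 4 remains possible at r3c1 ⇒ r3c1=4.
Step 30. [r7c9∈{6}] r7c9 has the single candidate 6 ⇒ r7c9=6.
Step 31. [r5c6∈{7}] r5c6 is down to just 7. So r5c6=7.
Step 32. [r4c7∈{5}] only 5 remains possible at r4c7. So r4c7=5.
Step 33. [r2c5∈{8}] only 8 remains possible at r2c5, so r2c5=8.
Step 34. [r9c6∈{5}] r9c6 has the single candidate 5, so r9c6=5.
Step 35. [r4c4∈{8}] r4c4 is down to just 8. So r4c4=8.
Step 36. [r8c3∈{1}] only 1 remains possible at r8c3 ⇒ r8c3=1.
Step 37. [r2c1∈{3}] r2c1's peers cover all but 3, so r2c1=3.
Step 38. [r1c3∈{6}] nothing but 6 survives at r1c3 ⇒ r1c3=6.
Step 39. [r5c1∈{2}] r5c1 is down to just 2. So r5c1=2.
Step 40. [r4c3∈{4}] r4c3 has the single candidate 4 ⇒ r4c3=4.
Step 41. [r4c9∈{7}] r4c9's peers cover all but 7 ⇒ r4c9=7.
Step 42. [r1c2∈{5}] nothing but 5 survives at r1c2. So r1c2=5.
Step 43. [r7c8∈{2}] r7c8 has the single candidate 2. So r7c8=2.
Step 44. [r8c6∈{8}] r8c6 is down to just 8 ⇒ r8c6=8.
Step 45. [r2c8∈{5}] r2c8 has the single candidate 5 ⇒ r2c8=5.
Step 46. [r8c8∈{9}] nothing but 9 survives at r8c8 ⇒ r8c8=9.
Step 47. [r9c2∈{4}] only 4 remains possible at r9c2, so r9c2=4.

Answer: 8 5 6 9 7 1 2 4 3 / 3 7 2 4 8 6 1 5 9 / 4 1 9 5 3 2 6 7 8 / 1 9 4 8 2 3 5 6 7 / 2 3 5 6 9 7 8 1 4 / 7 6 8 1 5 4 9 3 2 / 5 8 7 3 1 9 4 2 6 / 6 2 1 7 4 8 3 9 5 / 9 4 3 2 6 5 7 8 1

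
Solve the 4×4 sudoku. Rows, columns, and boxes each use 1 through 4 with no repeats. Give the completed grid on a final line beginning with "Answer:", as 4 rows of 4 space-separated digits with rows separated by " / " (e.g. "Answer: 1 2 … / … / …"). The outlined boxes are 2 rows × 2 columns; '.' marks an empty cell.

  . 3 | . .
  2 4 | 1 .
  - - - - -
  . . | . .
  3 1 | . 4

Step 1. [r4c3∈{2}] r4c3 is down to just 2. So r4c3=2.
Step 2. [r3c4∈{1,3}] 1 has one home in row 3: r3c4. So r3c4=1.
Step 3. [r3c2∈{2}] only 2 remains possible at r3c2. So r3c2=2.
Step 4. [r1c1∈{1}] r1c1 has the single candidate 1, so r1c1=1.
Step 5. [r2c4∈{3}] r2c4 is down to just 3, so r2c4=3.
Step 6. [r1c3∈{4}] nothing but 4 survives at r1c3 ⇒ r1c3=4.
Step 7. [r3c3∈{3}] r3c3 has the single candidate 3, so r3c3=3.
Step 8. [r3c1∈{4}] r3c1 is down to just 4. So r3c1=4.
Step 9. [r1c4∈{2}] r1c4 has the single candidate 2 ⇒ r1c4=2.

Answer: 1 3 4 2 / 2 4 1 3 / 4 2 3 1 / 3 1 2 4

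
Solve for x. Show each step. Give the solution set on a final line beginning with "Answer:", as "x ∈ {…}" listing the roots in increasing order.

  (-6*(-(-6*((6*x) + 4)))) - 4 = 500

Step 1. [(-6*(-(-6*((6*x) + 4)))) - 4 = 500] -4 is outermost — add 4 both sides. So sub: -6*(-(-6*((6*x) + 4))) = 504.
Step 2. [-6*(-(-6*((6*x) + 4))) = 504] LHS = -6·(…); ÷-6 both sides, so div: -(-6*((6*x) + 4)) = -84.
Step 3. [-(-6*((6*x) + 4)) = -84] flip signs both sides. So neg: -6*((6*x) + 4) = 84.
Step 4. [-6*((6*x) + 4) = 84] divide by the outer -6 ⇒ div: (6*x) + 4 = -14.
Step 5. [(6*x) + 4 = -14] subtract 4: x sits inside (… + 4), so sub: 6*x = -18.
Step 6. [6*x = -18] LHS = 6·(…); ÷6 both sides ⇒ div: x = -3.

Answer: x ∈ {-3}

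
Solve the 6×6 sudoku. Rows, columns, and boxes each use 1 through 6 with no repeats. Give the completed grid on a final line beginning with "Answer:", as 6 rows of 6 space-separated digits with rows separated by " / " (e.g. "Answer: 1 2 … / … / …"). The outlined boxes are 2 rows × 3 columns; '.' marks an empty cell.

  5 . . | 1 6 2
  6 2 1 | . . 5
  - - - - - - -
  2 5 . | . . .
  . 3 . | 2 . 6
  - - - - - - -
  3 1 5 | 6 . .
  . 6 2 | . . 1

Step 1. [r5c6∈{4}] only 4 remains possible at r5c6. So r5c6=4.
Step 2. [r4c3∈{4}] nothing but 4 survives at r4c3 ⇒ r4c3=4.
Step 3. [r3c5∈{1,3,4}] r3c5 is the only open cell in row 3 admitting 1 ⇒ r3c5=1.
Step 4. [r3c4∈{3,4}] in row 3, 4 fits only at r3c4. So r3c4=4.
Step 5. [r6c4∈{3,5}] in col 4, 5 fits only at r6c4. So r6c4=5.
Step 6. [r2c5∈{3,4}] across row 2, 4 lands solely at r2c5 ⇒ r2c5=4.
Step 7. [r2c4∈{3}] r2c4 has the single candidate 3 ⇒ r2c4=3.
Step 8. [r4c1∈{1}] r4c1's peers cover all but 1 ⇒ r4c1=1.
Step 9. [r3c6∈{3}] nothing but 3 survives at r3c6 ⇒ r3c6=3.
Step 10. [r1c3∈{3}] r1c3's peers cover all but 3, so r1c3=3.
Step 11. [r6c5∈{3}] r6c5's peers cover all but 3 ⇒ r6c5=3.
Step 12. [r4c5∈{5}] nothing but 5 survives at r4c5 ⇒ r4c5=5.
Step 13. [r3c3∈{6}] nothing but 6 survives at r3c3, so r3c3=6.
Step 14. [r6c1∈{4}] nothing but 4 survives at r6c1. So r6c1=4.
Step 15. [r1c2∈{4}] r1c2 is down to just 4. So r1c2=4.
Step 16. [r5c5∈{2}] only 2 remains possible at r5c5. So r5c5=2.

Answer: 5 4 3 1 6 2 / 6 2 1 3 4 5 / 2 5 6 4 1 3 / 1 3 4 2 5 6 / 3 1 5 6 2 4 / 4 6 2 5 3 1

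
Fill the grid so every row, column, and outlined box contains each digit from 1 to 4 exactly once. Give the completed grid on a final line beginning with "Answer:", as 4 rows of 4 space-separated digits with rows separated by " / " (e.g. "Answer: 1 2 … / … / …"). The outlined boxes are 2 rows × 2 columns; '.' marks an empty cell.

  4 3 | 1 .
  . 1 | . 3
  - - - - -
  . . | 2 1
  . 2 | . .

Step 1. [r4c3∈{3,4}] r4c3 is the only open cell in col 3 admitting 3, so r4c3=3.
Step 2. [r2c3∈{4}] nothing but 4 survives at r2c3 ⇒ r2c3=4.
Step 3. [r4c1∈{1}] only 1 remains possible at r4c1. So r4c1=1.
Step 4. [r3c2∈{4}] r3c2 has the single candidate 4. So r3c2=4.
Step 5. [r3c1∈{3}] r3c1's peers cover all but 3, so r3c1=3.
Step 6. [r4c4∈{4}] only 4 remains possible at r4c4 ⇒ r4c4=4.
Step 7. [r2c1∈{2}] only 2 remains possible at r2c1. So r2c1=2.
Step 8. [r1c4∈{2}] r1c4 is down to just 2, so r1c4=2.

Answer: 4 3 1 2 / 2 1 4 3 / 3 4 2 1 / 1 2 3 4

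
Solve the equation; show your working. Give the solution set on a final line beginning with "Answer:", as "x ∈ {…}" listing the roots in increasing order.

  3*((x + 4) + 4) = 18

Step 1. [3*((x + 4) + 4) = 18] 3 out front; divide by 3 ⇒ div: (x + 4) + 4 = 6.
Step 2. [(x + 4) + 4 = 6] peel the +4: subtract 4 from each side, so sub: x + 4 = 2.
Step 3. [x + 4 = 2] 4 comes off first (subtract 4). So sub: x = -2.

Answer: x ∈ {-2}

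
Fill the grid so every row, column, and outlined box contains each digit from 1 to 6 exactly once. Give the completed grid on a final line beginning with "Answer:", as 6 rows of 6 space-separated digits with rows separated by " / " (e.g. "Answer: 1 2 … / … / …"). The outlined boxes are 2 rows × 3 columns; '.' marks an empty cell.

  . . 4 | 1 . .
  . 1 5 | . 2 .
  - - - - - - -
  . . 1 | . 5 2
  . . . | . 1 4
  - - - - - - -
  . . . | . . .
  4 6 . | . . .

Step 1. [r6c5∈{3}] r6c5 is down to just 3 ⇒ r6c5=3.
Step 2. [r6c3∈{2}] r6c3's peers cover all but 2, so r6c3=2.
Step 3. [r1c5∈{6}] r1c5's peers cover all but 6 ⇒ r1c5=6.
Step 4. [r4c3∈{3,6}] across col 3, 6 lands solely at r4c3 ⇒ r4c3=6.
Step 5. [r3c1∈{3}] r3c1 has the single candidate 3 ⇒ r3c1=3.
Step 6. [r5c6∈{1,5,6}] col 6 places 6 nowhere but r5c6. So r5c6=6.
Step 7. [r1c2∈{2,3}] 3 has one home in box 1: r1c2 ⇒ r1c2=3.
Step 8. [r5c2∈{5}] only 5 remains possible at r5c2, so r5c2=5.
Step 9. [r2c4∈{3,4}] 4 has one home in row 2: r2c4. So r2c4=4.
Step 10. [r1c6∈{5}] r1c6's peers cover all but 5. So r1c6=5.
Step 11. [r4c1∈{2,5}] across row 4, 5 lands solely at r4c1 ⇒ r4c1=5.
Step 12. [r5c3∈{3}] r5c3 has the single candidate 3, so r5c3=3.
Step 13. [r1c1∈{2}] nothing but 2 survives at r1c1 ⇒ r1c1=2.
Step 14. [r5c5∈{4}] nothing but 4 survives at r5c5 ⇒ r5c5=4.
Step 15. [r6c6∈{1}] only 1 remains possible at r6c6 ⇒ r6c6=1.
Step 16. [r5c4∈{2}] nothing but 2 survives at r5c4 ⇒ r5c4=2.
Step 17. [r6c4∈{5}] r6c4's peers cover all but 5, so r6c4=5.
Step 18. [r3c4∈{6}] r3c4 is down to just 6. So r3c4=6.
Step 19. [r2c6∈{3}] only 3 remains possible at r2c6. So r2c6=3.
Step 20. [r4c4∈{3}] only 3 remains possible at r4c4, so r4c4=3.
Step 21. [r3c2∈{4}] r3c2 has the single candidate 4. So r3c2=4.
Step 22. [r5c1∈{1}] r5c1 is down to just 1, so r5c1=1.
Step 23. [r2c1∈{6}] r2c1's peers cover all but 6. So r2c1=6.
Step 24. [r4c2∈{2}] nothing but 2 survives at r4c2 ⇒ r4c2=2.

Answer: 2 3 4 1 6 5 / 6 1 5 4 2 3 / 3 4 1 6 5 2 / 5 2 6 3 1 4 / 1 5 3 2 4 6 / 4 6 2 5 3 1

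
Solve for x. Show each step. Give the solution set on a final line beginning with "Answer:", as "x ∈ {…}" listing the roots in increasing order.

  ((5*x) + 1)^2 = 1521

Step 1. [((5*x) + 1)^2 = 1521] LHS squared, RHS 1521 ≥ 0: apply √ (±) ⇒ sqrt: (5*x) + 1 = 39 or -39.
Step 2. [(5*x) + 1 = 39 or -39] +1 is outermost — subtract 1 both sides ⇒ sub: 5*x = 38 or -40.
Step 3. [5*x = 38 or -40] leading coefficient 5: divide by 5 ⇒ div: x = 38/5 or -8.

Answer: x ∈ {-8, 38/5}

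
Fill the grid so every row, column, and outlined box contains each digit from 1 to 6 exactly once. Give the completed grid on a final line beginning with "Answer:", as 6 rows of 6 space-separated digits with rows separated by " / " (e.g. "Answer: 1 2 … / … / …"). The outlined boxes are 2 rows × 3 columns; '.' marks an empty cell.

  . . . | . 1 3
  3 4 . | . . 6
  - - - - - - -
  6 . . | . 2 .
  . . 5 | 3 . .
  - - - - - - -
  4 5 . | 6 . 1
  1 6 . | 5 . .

Step 1. [r1c2∈{2}] r1c2 has the single candidate 2, so r1c2=2.
Step 2. [r4c6∈{4}] r4c6 is down to just 4, so r4c6=4.
Step 3. [r4c2∈{1}] r4c2 is down to just 1 ⇒ r4c2=1.
Step 4. [r5c3∈{2,3}] in row 5, 2 fits only at r5c3 ⇒ r5c3=2.
Step 5. [r6c3∈{3}] r6c3's peers cover all but 3 ⇒ r6c3=3.
Step 6. [r3c2∈{3}] r3c2 has the single candidate 3. So r3c2=3.
Step 7. [r1c1∈{5}] r1c1's peers cover all but 5, so r1c1=5.
Step 8. [r6c5∈{4}] only 4 remains possible at r6c5, so r6c5=4.
Step 9. [r2c4∈{2}] nothing but 2 survives at r2c4 ⇒ r2c4=2.
Step 10. [r3c6∈{5}] r3c6 is down to just 5. So r3c6=5.
Step 11. [r5c5∈{3}] only 3 remains possible at r5c5, so r5c5=3.
Step 12. [r1c3∈{6}] only 6 remains possible at r1c3 ⇒ r1c3=6.
Step 13. [r4c5∈{6}] r4c5 has the single candidate 6, so r4c5=6.
Step 14. [r4c1∈{2}] only 2 remains possible at r4c1, so r4c1=2.
Step 15. [r6c6∈{2}] r6c6's peers cover all but 2, so r6c6=2.
Step 16. [r3c3∈{4}] r3c3's peers cover all but 4 ⇒ r3c3=4.
Step 17. [r3c4∈{1}] r3c4's peers cover all but 1. So r3c4=1.
Step 18. [r2c3∈{1}] r2c3 is down to just 1 ⇒ r2c3=1.
Step 19. [r1c4∈{4}] r1c4 has the single candidate 4 ⇒ r1c4=4.
Step 20. [r2c5∈{5}] nothing but 5 survives at r2c5 ⇒ r2c5=5.

Answer: 5 2 6 4 1 3 / 3 4 1 2 5 6 / 6 3 4 1 2 5 / 2 1 5 3 6 4 / 4 5 2 6 3 1 / 1 6 3 5 4 2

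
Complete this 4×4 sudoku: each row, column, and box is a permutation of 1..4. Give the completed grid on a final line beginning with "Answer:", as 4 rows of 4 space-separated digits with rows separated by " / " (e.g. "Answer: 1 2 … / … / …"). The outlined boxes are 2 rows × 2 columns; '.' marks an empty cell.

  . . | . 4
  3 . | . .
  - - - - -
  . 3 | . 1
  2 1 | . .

Step 1. [r2c4∈{2}] r2c4's peers cover all but 2 ⇒ r2c4=2.
Step 2. [r1c3∈{1,3}] row 1 places 3 nowhere but r1c3 ⇒ r1c3=3.
Step 3. [r4c3∈{4}] only 4 remains possible at r4c3. So r4c3=4.
Step 4. [r1c1∈{1}] r1c1 is down to just 1 ⇒ r1c1=1.
Step 5. [r3c3∈{2}] only 2 remains possible at r3c3 ⇒ r3c3=2.
Step 6. [r1c2∈{2}] only 2 remains possible at r1c2 ⇒ r1c2=2.
Step 7. [r3c1∈{4}] r3c1 is down to just 4 ⇒ r3c1=4.
Step 8. [r4c4∈{3}] nothing but 3 survives at r4c4, so r4c4=3.
Step 9. [r2c2∈{4}] r2c2's peers cover all but 4 ⇒ r2c2=4.
Step 10. [r2c3∈{1}] r2c3's peers cover all but 1, so r2c3=1.

Answer: 1 2 3 4 / 3 4 1 2 / 4 3 2 1 / 2 1 4 3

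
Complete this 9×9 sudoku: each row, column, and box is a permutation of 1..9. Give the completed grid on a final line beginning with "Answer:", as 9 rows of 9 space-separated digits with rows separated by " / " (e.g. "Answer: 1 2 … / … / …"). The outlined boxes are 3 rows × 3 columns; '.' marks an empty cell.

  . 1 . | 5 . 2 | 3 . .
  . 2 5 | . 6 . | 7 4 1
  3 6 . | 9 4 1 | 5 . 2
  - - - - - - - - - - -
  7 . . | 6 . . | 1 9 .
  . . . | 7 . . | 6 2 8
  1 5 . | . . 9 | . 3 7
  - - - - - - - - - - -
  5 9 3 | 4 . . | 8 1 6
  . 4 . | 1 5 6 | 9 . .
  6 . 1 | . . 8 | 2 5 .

Step 1. [r4c2∈{3,8}] in col 2, 8 fits only at r4c2, so r4c2=8.
Step 2. [r6c4∈{2,8}] 2 has one home in col 4: r6c4, so r6c4=2.
Step 3. [r4c5∈{3}] only 3 remains possible at r4c5, so r4c5=3.
Step 4. [r1c5∈{7,8}] box 2 places 7 nowhere but r1c5, so r1c5=7.
Step 5. [r2c1∈{8,9}] in row 2, 9 fits only at r2c1. So r2c1=9.
Step 6. [r5c1∈{4}] r5c1's peers cover all but 4, so r5c1=4.
Step 7. [r1c1∈{8}] r1c1 is down to just 8 ⇒ r1c1=8.
Step 8. [r9c9∈{3,4}] r9c9 is the only open cell in row 9 admitting 4. So r9c9=4.
Step 9. [r8c3∈{2,7,8}] r8c3 is the only open cell in row 8 admitting 8, so r8c3=8.
Step 10. [r5c6∈{5}] r5c6 is down to just 5 ⇒ r5c6=5.
Step 11. [r2c6∈{3}] nothing but 3 survives at r2c6. So r2c6=3.
Step 12. [r7c5∈{2}] r7c5 has the single candidate 2 ⇒ r7c5=2.
Step 13. [r6c3∈{6}] r6c3 is down to just 6, so r6c3=6.
Step 14. [r6c5∈{8}] r6c5 is down to just 8 ⇒ r6c5=8.
Step 15. [r8c1∈{2}] only 2 remains possible at r8c1 ⇒ r8c1=2.
Step 16. [r5c5∈{1}] nothing but 1 survives at r5c5. So r5c5=1.
Step 17. [r5c2∈{3}] r5c2 has the single candidate 3, so r5c2=3.
Step 18. [r2c4∈{8}] r2c4 has the single candidate 8 ⇒ r2c4=8.
Step 19. [r8c8∈{7}] only 7 remains possible at r8c8, so r8c8=7.
Step 20. [r9c5∈{9}] r9c5's peers cover all but 9 ⇒ r9c5=9.
Step 21. [r6c7∈{4}] r6c7 has the single candidate 4, so r6c7=4.
Step 22. [r1c9∈{9}] r1c9 is down to just 9 ⇒ r1c9=9.
Step 23. [r8c9∈{3}] nothing but 3 survives at r8c9. So r8c9=3.
Step 24. [r3c8∈{8}] r3c8's peers cover all but 8. So r3c8=8.
Step 25. [r9c2∈{7}] only 7 remains possible at r9c2, so r9c2=7.
Step 26. [r5c3∈{9}] nothing but 9 survives at r5c3. So r5c3=9.
Step 27. [r4c6∈{4}] nothing but 4 survives at r4c6. So r4c6=4.
Step 28. [r9c4∈{3}] only 3 remains possible at r9c4, so r9c4=3.
Step 29. [r3c3∈{7}] r3c3's peers cover all but 7. So r3c3=7.
Step 30. [r1c8∈{6}] nothing but 6 survives at r1c8. So r1c8=6.
Step 31. [r1c3∈{4}] r1c3 is down to just 4 ⇒ r1c3=4.
Step 32. [r7c6∈{7}] r7c6 is down to just 7. So r7c6=7.
Step 33. [r4c3∈{2}] r4c3's peers cover all but 2. So r4c3=2.
Step 34. [r4c9∈{5}] nothing but 5 survives at r4c9. So r4c9=5.

Answer: 8 1 4 5 7 2 3 6 9 / 9 2 5 8 6 3 7 4 1 / 3 6 7 9 4 1 5 8 2 / 7 8 2 6 3 4 1 9 5 / 4 3 9 7 1 5 6 2 8 / 1 5 6 2 8 9 4 3 7 / 5 9 3 4 2 7 8 1 6 / 2 4 8 1 5 6 9 7 3 / 6 7 1 3 9 8 2 5 4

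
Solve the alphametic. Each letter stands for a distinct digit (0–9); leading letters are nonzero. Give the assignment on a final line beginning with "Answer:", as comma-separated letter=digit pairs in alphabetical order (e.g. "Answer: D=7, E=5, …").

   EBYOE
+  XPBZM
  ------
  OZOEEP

Step 1. [O] O is the leading digit of a 6-digit sum of two 5-digit numbers; the final carry is exactly 1. So O=1.
Step 2. [col 1: E + M ≡ P (mod 10)] no forcing yet in column 1 (carry-in 0); E=6 is free and consistent — try it. So E=6.
Step 3. [col 1: E + M ≡ P (mod 10)] P=9 is one option consistent with column 1 (E + M ≡ P (mod 10), carry-in 0) — take it ⇒ P=9.
Step 4. [col 1: E + M ≡ P (mod 10)] column 1: given E=6, P=9, carry-in 0, and digits 1,6,9 already taken and all letters distinct, E+M≡P (mod 10) forces M=3 ⇒ M=3.
Step 5. [col 2: O + Z ≡ E (mod 10)] in column 2 we have O+Z≡E with carry-in 0; given O=1, E=6 and digits 1,3,6,9 already taken and all letters distinct, that pins Z to 5 ⇒ Z=5.
Step 6. [col 3: Y + B ≡ E (mod 10)] several values work for Y in column 3 (Y + B ≡ E (mod 10), carry-in 0); try Y=4, so Y=4.
Step 7. [col 3: Y + B ≡ E (mod 10)] column 3: given Y=4, E=6, carry-in 0, and digits 1,3,4,5,6,9 already taken and all letters distinct, Y+B≡E (mod 10) forces B=2, so B=2.
Step 8. [col 5: E + X ≡ Z (mod 10)] from column 5 (E=6, Z=5, carry-in 1, digits 1,2,3,4,5,6,9 already taken and all letters distinct): X must equal 8 ⇒ X=8.

Answer: B=2, E=6, M=3, O=1, P=9, X=8, Y=4, Z=5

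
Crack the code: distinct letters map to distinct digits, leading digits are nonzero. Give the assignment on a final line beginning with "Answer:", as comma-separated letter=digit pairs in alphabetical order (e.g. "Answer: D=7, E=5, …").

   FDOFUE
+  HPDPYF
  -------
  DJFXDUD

Step 1. [col 1: E + F ≡ D (mod 10)] no forcing yet in column 1 (carry-in 0); F=6 is free and consistent — try it ⇒ F=6.
Step 2. [col 1: E + F ≡ D (mod 10)] D=1 is one option consistent with column 1 (E + F ≡ D (mod 10), carry-in 0) — take it ⇒ D=1.
Step 3. [col 1: E + F ≡ D (mod 10)] from column 1 (F=6, D=1, carry-in 0, digits 1,6 already taken and all letters distinct): E must equal 5, so E=5.
Step 4. [col 2: U + Y ≡ U (mod 10)] from column 2 (nothing yet, carry-in 1, digits 1,5,6 already taken and all letters distinct): Y must equal 9 ⇒ Y=9.
Step 5. [col 2: U + Y ≡ U (mod 10)] column 2 (U + Y ≡ U (mod 10), carry-in 1) doesn't pin U yet; pick U=2 and continue ⇒ U=2.
Step 6. [col 3: F + P ≡ D (mod 10)] in column 3 we have F+P≡D with carry-in 1; given F=6, D=1 and digits 1,2,5,6,9 already taken and all letters distinct, that pins P to 4 ⇒ P=4.
Step 7. [col 4: O + D ≡ X (mod 10)] from column 4 (D=1, carry-in 1, digits 1,2,4,5,6,9 already taken and all letters distinct): O must equal 8, so O=8.
Step 8. [col 4: O + D ≡ X (mod 10)] from column 4 (O=8, D=1, carry-in 1, digits 1,2,4,5,6,8,9 already taken and all letters distinct): X must equal 0 ⇒ X=0.
Step 9. [col 6: F + H ≡ J (mod 10)] column 6 reads F+H+carry(0)=J with F=6; with digits 0,1,2,4,5,6,8,9 already taken and all letters distinct, the only value for J is 3, so J=3.
Step 10. [col 6: F + H ≡ J (mod 10)] column 6 reads F+H+carry(0)=J with F=6, J=3; with digits 0,1,2,3,4,5,6,8,9 already taken and all letters distinct, the only value for H is 7, so H=7.

Answer: D=1, E=5, F=6, H=7, J=3, O=8, P=4, U=2, X=0, Y=9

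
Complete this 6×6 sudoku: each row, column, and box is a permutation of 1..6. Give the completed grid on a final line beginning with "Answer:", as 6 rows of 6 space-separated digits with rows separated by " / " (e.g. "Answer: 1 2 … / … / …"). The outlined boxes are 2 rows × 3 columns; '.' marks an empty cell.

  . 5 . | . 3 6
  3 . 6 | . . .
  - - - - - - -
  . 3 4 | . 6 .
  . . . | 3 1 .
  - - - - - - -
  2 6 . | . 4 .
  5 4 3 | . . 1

Step 1. [r2c2∈{1,2}] in col 2, 1 fits only at r2c2 ⇒ r2c2=1.
Step 2. [r2c5∈{2,5}] r2c5 is the only open cell in col 5 admitting 5, so r2c5=5.
Step 3. [r4c6∈{2,4,5}] row 4 places 4 nowhere but r4c6. So r4c6=4.
Step 4. [r2c6∈{2}] nothing but 2 survives at r2c6. So r2c6=2.
Step 5. [r3c6∈{5}] r3c6 has the single candidate 5. So r3c6=5.
Step 6. [r1c3∈{2}] nothing but 2 survives at r1c3, so r1c3=2.
Step 7. [r6c4∈{2,6}] row 6 places 6 nowhere but r6c4, so r6c4=6.
Step 8. [r1c4∈{1,4}] 1 has one home in row 1: r1c4 ⇒ r1c4=1.
Step 9. [r5c6∈{3}] only 3 remains possible at r5c6 ⇒ r5c6=3.
Step 10. [r4c1∈{6}] only 6 remains possible at r4c1, so r4c1=6.
Step 11. [r2c4∈{4}] r2c4 has the single candidate 4 ⇒ r2c4=4.
Step 12. [r3c4∈{2}] r3c4 is down to just 2. So r3c4=2.
Step 13. [r4c2∈{2}] r4c2 has the single candidate 2, so r4c2=2.
Step 14. [r1c1∈{4}] r1c1's peers cover all but 4, so r1c1=4.
Step 15. [r5c3∈{1}] r5c3 is down to just 1. So r5c3=1.
Step 16. [r5c4∈{5}] r5c4 has the single candidate 5. So r5c4=5.
Step 17. [r6c5∈{2}] nothing but 2 survives at r6c5 ⇒ r6c5=2.
Step 18. [r3c1∈{1}] only 1 remains possible at r3c1. So r3c1=1.
Step 19. [r4c3∈{5}] r4c3's peers cover all but 5, so r4c3=5.

Answer: 4 5 2 1 3 6 / 3 1 6 4 5 2 / 1 3 4 2 6 5 / 6 2 5 3 1 4 / 2 6 1 5 4 3 / 5 4 3 6 2 1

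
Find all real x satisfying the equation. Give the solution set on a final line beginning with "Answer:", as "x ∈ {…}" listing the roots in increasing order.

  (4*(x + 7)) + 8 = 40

Step 1. [(4*(x + 7)) + 8 = 40] subtract 8: x sits inside (… + 8). So sub: 4*(x + 7) = 32.
Step 2. [4*(x + 7) = 32] 4 out front; divide by 4, so div: x + 7 = 8.
Step 3. [x + 7 = 8] +7 is outermost — subtract 7 both sides, so sub: x = 1.

Answer: x ∈ {1}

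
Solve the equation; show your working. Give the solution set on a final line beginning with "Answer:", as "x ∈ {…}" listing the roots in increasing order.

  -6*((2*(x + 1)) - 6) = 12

Step 1. [-6*((2*(x + 1)) - 6) = 12] -6·(inner) — divide through by -6 ⇒ div: (2*(x + 1)) - 6 = -2.
Step 2. [(2*(x + 1)) - 6 = -2] 2 divides every term; factor it out. So factor: (x + 1) - 3 = -1.
Step 3. [(x + 1) - 3 = -1] peel the -3: add 3 from each side. So sub: x + 1 = 2.
Step 4. [x + 1 = 2] subtract 1: x sits inside (… + 1), so sub: x = 1.

Answer: x ∈ {1}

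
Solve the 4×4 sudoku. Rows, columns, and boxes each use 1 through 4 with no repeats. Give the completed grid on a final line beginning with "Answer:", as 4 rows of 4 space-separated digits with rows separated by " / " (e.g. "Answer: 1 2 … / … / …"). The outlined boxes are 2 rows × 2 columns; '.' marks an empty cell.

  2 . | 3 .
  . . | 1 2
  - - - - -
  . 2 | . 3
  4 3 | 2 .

Step 1. [r1c4∈{4}] nothing but 4 survives at r1c4 ⇒ r1c4=4.
Step 2. [r2c1∈{3}] r2c1 has the single candidate 3, so r2c1=3.
Step 3. [r3c3∈{4}] r3c3 is down to just 4. So r3c3=4.
Step 4. [r1c2∈{1}] r1c2 is down to just 1, so r1c2=1.
Step 5. [r3c1∈{1}] nothing but 1 survives at r3c1. So r3c1=1.
Step 6. [r2c2∈{4}] r2c2 has the single candidate 4, so r2c2=4.
Step 7. [r4c4∈{1}] r4c4's peers cover all but 1, so r4c4=1.

Answer: 2 1 3 4 / 3 4 1 2 / 1 2 4 3 / 4 3 2 1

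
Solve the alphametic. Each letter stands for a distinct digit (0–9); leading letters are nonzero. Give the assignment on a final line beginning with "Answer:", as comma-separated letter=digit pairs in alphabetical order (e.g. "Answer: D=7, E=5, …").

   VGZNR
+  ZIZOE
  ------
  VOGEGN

Step 1. [col 1: R + E ≡ N (mod 10)] R=7 is one option consistent with column 1 (R + E ≡ N (mod 10), carry-in 0) — take it, so R=7.
Step 2. [col 1: R + E ≡ N (mod 10)] N=3 is one option consistent with column 1 (R + E ≡ N (mod 10), carry-in 0) — take it, so N=3.
Step 3. [col 1: R + E ≡ N (mod 10)] from column 1 (R=7, N=3, carry-in 0, digits 3,7 already taken and all letters distinct): E must equal 6. So E=6.
Step 4. [V] V is the leading digit of a 6-digit sum of two 5-digit numbers; the final carry is exactly 1 ⇒ V=1.
Step 5. [col 2: N + O ≡ G (mod 10)] column 2 (N + O ≡ G (mod 10), carry-in 1) doesn't pin O yet; pick O=0 and continue ⇒ O=0.
Step 6. [col 2: N + O ≡ G (mod 10)] column 2 reads N+O+carry(1)=G with N=3, O=0; with digits 0,1,3,6,7 already taken and all letters distinct, the only value for G is 4, so G=4.
Step 7. [col 3: Z + Z ≡ E (mod 10)] column 3 reads Z+Z+carry(0)=E with E=6; with digits 0,1,3,4,6,7 already taken and all letters distinct, the only value for Z is 8 ⇒ Z=8.
Step 8. [col 4: G + I ≡ G (mod 10)] column 4 reads G+I+carry(1)=G with G=4; with digits 0,1,3,4,6,7,8 already taken and all letters distinct, the only value for I is 9. So I=9.

Answer: E=6, G=4, I=9, N=3, O=0, R=7, V=1, Z=8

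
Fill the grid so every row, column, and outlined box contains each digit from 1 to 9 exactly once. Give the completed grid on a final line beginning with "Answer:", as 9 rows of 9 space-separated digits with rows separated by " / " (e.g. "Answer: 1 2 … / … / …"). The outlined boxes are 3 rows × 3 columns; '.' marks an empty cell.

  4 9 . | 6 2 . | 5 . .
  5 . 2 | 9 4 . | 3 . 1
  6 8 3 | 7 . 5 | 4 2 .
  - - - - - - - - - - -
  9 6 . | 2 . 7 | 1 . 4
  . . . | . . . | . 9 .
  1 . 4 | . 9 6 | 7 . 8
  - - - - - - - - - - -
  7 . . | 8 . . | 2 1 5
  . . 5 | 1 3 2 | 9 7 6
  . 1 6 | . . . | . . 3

Step 1. [r5c1∈{2,3,8}] across col 1, 3 lands solely at r5c1 ⇒ r5c1=3.
Step 2. [r2c6∈{8}] nothing but 8 survives at r2c6 ⇒ r2c6=8.
Step 3. [r9c8∈{4,8}] across col 8, 4 lands solely at r9c8, so r9c8=4.
Step 4. [r9c4∈{5}] r9c4 is down to just 5, so r9c4=5.
Step 5. [r7c6∈{4,9}] r7c6 is the only open cell in box 8 admitting 4. So r7c6=4.
Step 6. [r4c3∈{8}] nothing but 8 survives at r4c3 ⇒ r4c3=8.
Step 7. [r2c2∈{7}] r2c2's peers cover all but 7 ⇒ r2c2=7.
Step 8. [r3c5∈{1}] r3c5's peers cover all but 1 ⇒ r3c5=1.
Step 9. [r4c5∈{5}] r4c5 has the single candidate 5 ⇒ r4c5=5.
Step 10. [r6c8∈{3,5}] col 8 places 5 nowhere but r6c8, so r6c8=5.
Step 11. [r5c9∈{2}] nothing but 2 survives at r5c9. So r5c9=2.
Step 12. [r8c1∈{8}] r8c1's peers cover all but 8. So r8c1=8.
Step 13. [r2c8∈{6}] nothing but 6 survives at r2c8. So r2c8=6.
Step 14. [r7c5∈{6}] only 6 remains possible at r7c5. So r7c5=6.
Step 15. [r5c3∈{7}] nothing but 7 survives at r5c3, so r5c3=7.
Step 16. [r1c8∈{8}] nothing but 8 survives at r1c8, so r1c8=8.
Step 17. [r8c2∈{4}] r8c2 is down to just 4. So r8c2=4.
Step 18. [r9c7∈{8}] r9c7's peers cover all but 8. So r9c7=8.
Step 19. [r5c5∈{8}] r5c5's peers cover all but 8. So r5c5=8.
Step 20. [r1c6∈{3}] only 3 remains possible at r1c6, so r1c6=3.
Step 21. [r5c2∈{5}] r5c2 has the single candidate 5. So r5c2=5.
Step 22. [r7c3∈{9}] r7c3 is down to just 9 ⇒ r7c3=9.
Step 23. [r3c9∈{9}] r3c9 has the single candidate 9, so r3c9=9.
Step 24. [r6c4∈{3}] r6c4's peers cover all but 3 ⇒ r6c4=3.
Step 25. [r9c6∈{9}] r9c6's peers cover all but 9 ⇒ r9c6=9.
Step 26. [r6c2∈{2}] r6c2's peers cover all but 2 ⇒ r6c2=2.
Step 27. [r5c7∈{6}] r5c7 has the single candidate 6, so r5c7=6.
Step 28. [r1c3∈{1}] only 1 remains possible at r1c3 ⇒ r1c3=1.
Step 29. [r7c2∈{3}] nothing but 3 survives at r7c2. So r7c2=3.
Step 30. [r9c1∈{2}] only 2 remains possible at r9c1. So r9c1=2.
Step 31. [r5c4∈{4}] r5c4's peers cover all but 4, so r5c4=4.
Step 32. [r9c5∈{7}] nothing but 7 survives at r9c5 ⇒ r9c5=7.
Step 33. [r5c6∈{1}] r5c6 has the single candidate 1. So r5c6=1.
Step 34. [r1c9∈{7}] r1c9 is down to just 7 ⇒ r1c9=7.
Step 35. [r4c8∈{3}] r4c8 is down to just 3 ⇒ r4c8=3.

Answer: 4 9 1 6 2 3 5 8 7 / 5 7 2 9 4 8 3 6 1 / 6 8 3 7 1 5 4 2 9 / 9 6 8 2 5 7 1 3 4 / 3 5 7 4 8 1 6 9 2 / 1 2 4 3 9 6 7 5 8 / 7 3 9 8 6 4 2 1 5 / 8 4 5 1 3 2 9 7 6 / 2 1 6 5 7 9 8 4 3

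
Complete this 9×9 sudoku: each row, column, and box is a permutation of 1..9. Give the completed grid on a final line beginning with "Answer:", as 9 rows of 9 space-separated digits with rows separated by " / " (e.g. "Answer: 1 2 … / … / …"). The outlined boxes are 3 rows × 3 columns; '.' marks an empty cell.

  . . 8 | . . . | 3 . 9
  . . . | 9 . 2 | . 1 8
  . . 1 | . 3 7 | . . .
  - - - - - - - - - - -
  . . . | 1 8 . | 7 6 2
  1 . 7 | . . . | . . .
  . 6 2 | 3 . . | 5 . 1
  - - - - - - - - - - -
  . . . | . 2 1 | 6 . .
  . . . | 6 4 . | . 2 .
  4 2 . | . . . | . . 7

Step 1. [r2c7∈{4}] only 4 remains possible at r2c7, so r2c7=4.
Step 2. [r3c8∈{5}] nothing but 5 survives at r3c8, so r3c8=5.
Step 3. [r8c2∈{1,3,5,7,8,9}] 1 has one home in col 2: r8c2. So r8c2=1.
Step 4. [r8c1∈{3,5,7,8,9}] across row 8, 7 lands solely at r8c1, so r8c1=7.
Step 5. [r4c3∈{3,4,5,9}] in col 3, 4 fits only at r4c3, so r4c3=4.
Step 6. [r9c3∈{3,5,6,9}] 6 has one home in row 9: r9c3 ⇒ r9c3=6.
Step 7. [r3c4∈{4,8}] 8 has one home in row 3: r3c4. So r3c4=8.
Step 8. [r9c4∈{5}] r9c4 is down to just 5, so r9c4=5.
Step 9. [r9c5∈{9}] r9c5 has the single candidate 9, so r9c5=9.
Step 10. [r1c4∈{4}] nothing but 4 survives at r1c4 ⇒ r1c4=4.
Step 11. [r2c2∈{3,5,7}] across row 2, 7 lands solely at r2c2, so r2c2=7.
Step 12. [r1c2∈{5}] r1c2 is down to just 5. So r1c2=5.
Step 13. [r1c6∈{6}] nothing but 6 survives at r1c6 ⇒ r1c6=6.
Step 14. [r4c1∈{3,5,9}] across box 4, 5 lands solely at r4c1, so r4c1=5.
Step 15. [r2c3∈{3}] nothing but 3 survives at r2c3 ⇒ r2c3=3.
Step 16. [r7c1∈{3,8,9}] 3 has one home in col 1: r7c1, so r7c1=3.
Step 17. [r6c1∈{8,9}] across col 1, 8 lands solely at r6c1, so r6c1=8.
Step 18. [r4c6∈{9}] r4c6 has the single candidate 9, so r4c6=9.
Step 19. [r5c2∈{3,9}] r5c2 is the only open cell in box 4 admitting 9. So r5c2=9.
Step 20. [r5c7∈{8}] only 8 remains possible at r5c7. So r5c7=8.
Step 21. [r3c1∈{2,6,9}] 9 has one home in row 3: r3c1 ⇒ r3c1=9.
Step 22. [r8c6∈{3,8}] 8 has one home in row 8: r8c6 ⇒ r8c6=8.
Step 23. [r8c9∈{3,5}] in row 8, 3 fits only at r8c9. So r8c9=3.
Step 24. [r5c9∈{4}] r5c9's peers cover all but 4, so r5c9=4.
Step 25. [r7c8∈{4,8,9}] r7c8 is the only open cell in row 7 admitting 4 ⇒ r7c8=4.
Step 26. [r8c3∈{5,9}] in row 8, 5 fits only at r8c3. So r8c3=5.
Step 27. [r5c6∈{5}] r5c6 has the single candidate 5 ⇒ r5c6=5.
Step 28. [r6c6∈{4}] r6c6 has the single candidate 4, so r6c6=4.
Step 29. [r7c9∈{5}] only 5 remains possible at r7c9 ⇒ r7c9=5.
Step 30. [r9c8∈{8}] r9c8 is down to just 8 ⇒ r9c8=8.
Step 31. [r8c7∈{9}] r8c7 is down to just 9. So r8c7=9.
Step 32. [r6c5∈{7}] r6c5 is down to just 7, so r6c5=7.
Step 33. [r5c8∈{3}] r5c8 has the single candidate 3 ⇒ r5c8=3.
Step 34. [r7c3∈{9}] r7c3 is down to just 9, so r7c3=9.
Step 35. [r6c8∈{9}] r6c8 has the single candidate 9. So r6c8=9.
Step 36. [r1c8∈{7}] r1c8 is down to just 7, so r1c8=7.
Step 37. [r3c9∈{6}] r3c9 is down to just 6, so r3c9=6.
Step 38. [r9c6∈{3}] r9c6 is down to just 3 ⇒ r9c6=3.
Step 39. [r5c4∈{2}] nothing but 2 survives at r5c4. So r5c4=2.
Step 40. [r9c7∈{1}] only 1 remains possible at r9c7. So r9c7=1.
Step 41. [r3c7∈{2}] only 2 remains possible at r3c7 ⇒ r3c7=2.
Step 42. [r1c1∈{2}] r1c1 is down to just 2, so r1c1=2.
Step 43. [r1c5∈{1}] r1c5's peers cover all but 1, so r1c5=1.
Step 44. [r4c2∈{3}] only 3 remains possible at r4c2 ⇒ r4c2=3.
Step 45. [r2c5∈{5}] r2c5 is down to just 5. So r2c5=5.
Step 46. [r5c5∈{6}] nothing but 6 survives at r5c5 ⇒ r5c5=6.
Step 47. [r2c1∈{6}] r2c1 is down to just 6, so r2c1=6.
Step 48. [r7c4∈{7}] only 7 remains possible at r7c4, so r7c4=7.
Step 49. [r3c2∈{4}] r3c2 is down to just 4 ⇒ r3c2=4.
Step 50. [r7c2∈{8}] r7c2 is down to just 8 ⇒ r7c2=8.

Answer: 2 5 8 4 1 6 3 7 9 / 6 7 3 9 5 2 4 1 8 / 9 4 1 8 3 7 2 5 6 / 5 3 4 1 8 9 7 6 2 / 1 9 7 2 6 5 8 3 4 / 8 6 2 3 7 4 5 9 1 / 3 8 9 7 2 1 6 4 5 / 7 1 5 6 4 8 9 2 3 / 4 2 6 5 9 3 1 8 7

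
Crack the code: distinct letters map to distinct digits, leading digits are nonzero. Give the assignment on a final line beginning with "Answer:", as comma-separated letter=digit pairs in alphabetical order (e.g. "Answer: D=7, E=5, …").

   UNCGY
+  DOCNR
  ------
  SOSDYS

Step 1. [col 1: Y + R ≡ S (mod 10)] Y=9 is one option consistent with column 1 (Y + R ≡ S (mod 10), carry-in 0) — take it. So Y=9.
Step 2. [col 1: Y + R ≡ S (mod 10)] several values work for S in column 1 (Y + R ≡ S (mod 10), carry-in 0); try S=1 ⇒ S=1.
Step 3. [col 1: Y + R ≡ S (mod 10)] from column 1 (Y=9, S=1, carry-in 0, digits 1,9 already taken and all letters distinct): R must equal 2, so R=2.
Step 4. [col 2: G + N ≡ Y (mod 10)] N=5 is one option consistent with column 2 (G + N ≡ Y (mod 10), carry-in 1) — take it. So N=5.
Step 5. [col 2: G + N ≡ Y (mod 10)] column 2: given N=5, Y=9, carry-in 1, and digits 1,2,5,9 already taken and all letters distinct, G+N≡Y (mod 10) forces G=3. So G=3.
Step 6. [col 3: C + C ≡ D (mod 10)] column 3 (C + C ≡ D (mod 10), carry-in 0) doesn't pin C yet; pick C=4 and continue ⇒ C=4.
Step 7. [col 3: C + C ≡ D (mod 10)] column 3: given C=4, carry-in 0, and digits 1,2,3,4,5,9 already taken and all letters distinct, C+C≡D (mod 10) forces D=8, so D=8.
Step 8. [col 4: N + O ≡ S (mod 10)] from column 4 (N=5, S=1, carry-in 0, digits 1,2,3,4,5,8,9 already taken and all letters distinct): O must equal 6 ⇒ O=6.
Step 9. [col 5: U + D ≡ O (mod 10)] in column 5 we have U+D≡O with carry-in 1; given D=8, O=6 and digits 1,2,3,4,5,6,8,9 already taken and all letters distinct, that pins U to 7, so U=7.

Answer: C=4, D=8, G=3, N=5, O=6, R=2, S=1, U=7, Y=9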